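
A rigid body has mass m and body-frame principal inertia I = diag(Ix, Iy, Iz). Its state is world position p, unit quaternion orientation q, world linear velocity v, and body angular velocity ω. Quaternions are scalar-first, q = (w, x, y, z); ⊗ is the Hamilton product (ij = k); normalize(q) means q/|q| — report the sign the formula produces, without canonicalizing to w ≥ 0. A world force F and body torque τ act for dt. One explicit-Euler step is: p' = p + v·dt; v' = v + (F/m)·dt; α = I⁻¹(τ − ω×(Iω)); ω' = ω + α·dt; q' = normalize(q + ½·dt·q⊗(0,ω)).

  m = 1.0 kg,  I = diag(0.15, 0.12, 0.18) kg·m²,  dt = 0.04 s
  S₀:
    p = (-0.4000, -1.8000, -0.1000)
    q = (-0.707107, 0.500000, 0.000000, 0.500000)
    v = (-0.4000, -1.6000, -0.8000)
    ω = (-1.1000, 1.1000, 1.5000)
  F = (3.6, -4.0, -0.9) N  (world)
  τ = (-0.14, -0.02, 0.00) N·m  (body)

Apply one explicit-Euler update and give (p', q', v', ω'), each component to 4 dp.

p' = (-0.4160, -1.8640, -0.1320)
q' = (-0.7104, 0.5041, -0.0415, 0.4893)
v' = (-0.2560, -1.7600, -0.8360)
ω' = (-1.1637, 1.0768, 1.4919)

a = (3.6000, -4.0000, -0.9000)
p + v·dt = (-0.4160, -1.8640, -0.1320)
v + (F/m)dt = (-0.2560, -1.7600, -0.8360)
(τ − ω×Iω)/I = (-1.5933, -0.5792, -0.2017)
new body rate ω' = (-1.1637, 1.0768, 1.4919)
q⊗(0,ω) = (-0.2000000, 0.2278177, -2.0778177, -0.5106605)
q + ½dt·q⊗(0,ω), renormalized = (-0.7104, 0.5041, -0.0415, 0.4893)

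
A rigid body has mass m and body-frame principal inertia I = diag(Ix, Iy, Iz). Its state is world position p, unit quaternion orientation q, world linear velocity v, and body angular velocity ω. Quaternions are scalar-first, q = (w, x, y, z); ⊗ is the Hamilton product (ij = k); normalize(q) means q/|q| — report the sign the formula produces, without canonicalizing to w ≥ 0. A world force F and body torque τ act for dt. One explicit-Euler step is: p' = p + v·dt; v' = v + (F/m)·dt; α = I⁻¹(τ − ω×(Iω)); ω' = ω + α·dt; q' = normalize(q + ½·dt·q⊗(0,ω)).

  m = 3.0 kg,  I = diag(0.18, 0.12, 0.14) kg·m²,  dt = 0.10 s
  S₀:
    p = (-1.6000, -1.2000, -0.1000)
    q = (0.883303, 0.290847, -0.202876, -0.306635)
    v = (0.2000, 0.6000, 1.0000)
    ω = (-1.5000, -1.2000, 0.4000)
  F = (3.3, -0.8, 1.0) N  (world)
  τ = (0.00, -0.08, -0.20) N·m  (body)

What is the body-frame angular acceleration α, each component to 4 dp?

precession coupling ω×(Iω) = (-0.0096, -0.0240, -0.1080)
angular accel α = (0.0533, -0.4667, -0.6571)

α = (0.0533, -0.4667, -0.6571)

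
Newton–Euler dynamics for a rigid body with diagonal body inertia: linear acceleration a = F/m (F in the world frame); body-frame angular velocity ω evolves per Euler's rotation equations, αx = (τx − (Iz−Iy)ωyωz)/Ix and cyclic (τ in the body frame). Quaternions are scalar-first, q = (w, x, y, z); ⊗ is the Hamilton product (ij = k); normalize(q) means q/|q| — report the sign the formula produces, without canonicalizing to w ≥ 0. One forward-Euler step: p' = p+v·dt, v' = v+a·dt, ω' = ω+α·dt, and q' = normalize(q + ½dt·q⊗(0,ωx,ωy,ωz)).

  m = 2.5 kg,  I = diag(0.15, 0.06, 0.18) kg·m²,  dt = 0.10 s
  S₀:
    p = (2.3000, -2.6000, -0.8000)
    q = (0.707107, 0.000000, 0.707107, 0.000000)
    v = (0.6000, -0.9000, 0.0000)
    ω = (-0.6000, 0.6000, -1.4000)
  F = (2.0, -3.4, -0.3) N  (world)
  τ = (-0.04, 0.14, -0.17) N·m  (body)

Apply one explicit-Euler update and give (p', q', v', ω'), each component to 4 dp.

angular accel α = (0.4053, 2.7533, -1.1244)
ω' = ω + α·dt = (-0.5595, 0.8753, -1.5124)
2q̇ = q⊗(0,ω) = (-0.4242642, -1.4142140, 0.4242642, -0.5656856)
updated quaternion q' = (0.6836, -0.0705, 0.7259, -0.0282)
a = F/m = (0.8000, -1.3600, -0.1200)
new position p' = (2.3600, -2.6900, -0.8000)
v' = v + a·dt = (0.6800, -1.0360, -0.0120)

p' = (2.3600, -2.6900, -0.8000)
q' = (0.6836, -0.0705, 0.7259, -0.0282)
v' = (0.6800, -1.0360, -0.0120)
ω' = (-0.5595, 0.8753, -1.5124)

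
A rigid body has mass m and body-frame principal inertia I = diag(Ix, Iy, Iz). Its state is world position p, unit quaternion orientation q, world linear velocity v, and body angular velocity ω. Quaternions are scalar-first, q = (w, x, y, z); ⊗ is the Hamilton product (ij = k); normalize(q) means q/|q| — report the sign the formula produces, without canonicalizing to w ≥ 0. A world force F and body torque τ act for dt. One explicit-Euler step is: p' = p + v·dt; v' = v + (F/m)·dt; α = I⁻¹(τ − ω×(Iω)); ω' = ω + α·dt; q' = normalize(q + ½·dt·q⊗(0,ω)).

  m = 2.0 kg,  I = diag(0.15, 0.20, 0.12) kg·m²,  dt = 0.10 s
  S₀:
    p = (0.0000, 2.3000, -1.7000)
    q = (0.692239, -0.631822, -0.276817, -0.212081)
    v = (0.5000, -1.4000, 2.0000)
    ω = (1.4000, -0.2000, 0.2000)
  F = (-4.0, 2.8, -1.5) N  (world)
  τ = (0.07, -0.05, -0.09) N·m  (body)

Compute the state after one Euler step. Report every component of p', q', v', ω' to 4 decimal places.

p' = (0.0500, 2.1600, -1.5000)
q' = (0.7340, -0.5868, -0.2915, -0.1790)
v' = (0.3000, -1.2600, 1.9250)
ω' = (1.4445, -0.2292, 0.1367)

a = F/m = (-2.0000, 1.4000, -0.7500)
p + v·dt = (0.0500, 2.1600, -1.5000)
v + (F/m)dt = (0.3000, -1.2600, 1.9250)
precession coupling ω×(Iω) = (0.0032, 0.0084, -0.0140)
angular accel α = (0.4453, -0.2920, -0.6333)
new body rate ω' = (1.4445, -0.2292, 0.1367)
q⊗(0,ω) = (0.8716036, 0.8713550, -0.3089968, 0.6523560)
updated quaternion q' = (0.7340, -0.5868, -0.2915, -0.1790)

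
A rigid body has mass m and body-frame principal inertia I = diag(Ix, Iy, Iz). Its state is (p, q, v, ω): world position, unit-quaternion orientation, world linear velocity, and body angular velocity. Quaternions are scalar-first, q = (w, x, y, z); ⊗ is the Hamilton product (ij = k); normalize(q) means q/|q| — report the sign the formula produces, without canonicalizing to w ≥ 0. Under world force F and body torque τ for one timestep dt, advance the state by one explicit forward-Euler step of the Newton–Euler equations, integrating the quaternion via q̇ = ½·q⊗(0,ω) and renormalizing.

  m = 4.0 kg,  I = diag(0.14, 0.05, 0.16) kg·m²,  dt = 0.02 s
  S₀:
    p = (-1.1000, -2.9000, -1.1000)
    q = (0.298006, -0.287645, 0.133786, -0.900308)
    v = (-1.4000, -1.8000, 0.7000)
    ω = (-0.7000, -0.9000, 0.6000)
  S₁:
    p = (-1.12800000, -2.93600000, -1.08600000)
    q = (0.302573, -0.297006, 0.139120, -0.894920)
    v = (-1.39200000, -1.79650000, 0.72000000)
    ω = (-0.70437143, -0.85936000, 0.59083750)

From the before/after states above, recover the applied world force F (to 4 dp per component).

F = (1.6000, 0.7000, 4.0000)

velocity change Δv = (0.00800000, 0.00350000, 0.02000000)
F = m·Δv/dt = (1.6000, 0.7000, 4.0000)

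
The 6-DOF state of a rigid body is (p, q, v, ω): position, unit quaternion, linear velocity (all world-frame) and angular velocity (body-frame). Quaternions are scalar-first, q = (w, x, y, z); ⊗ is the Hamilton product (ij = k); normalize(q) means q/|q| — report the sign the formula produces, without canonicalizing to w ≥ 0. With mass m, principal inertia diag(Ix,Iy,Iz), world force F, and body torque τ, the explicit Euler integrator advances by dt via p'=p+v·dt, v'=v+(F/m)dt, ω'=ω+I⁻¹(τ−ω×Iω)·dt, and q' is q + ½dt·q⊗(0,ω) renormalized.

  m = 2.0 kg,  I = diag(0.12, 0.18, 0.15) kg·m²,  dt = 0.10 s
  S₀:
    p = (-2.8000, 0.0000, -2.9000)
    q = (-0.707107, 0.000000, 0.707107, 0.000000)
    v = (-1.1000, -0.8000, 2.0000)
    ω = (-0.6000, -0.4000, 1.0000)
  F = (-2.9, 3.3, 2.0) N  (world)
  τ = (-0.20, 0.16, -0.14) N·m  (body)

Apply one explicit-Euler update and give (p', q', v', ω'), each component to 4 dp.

p' = (-2.9100, -0.0800, -2.7000)
q' = (-0.6917, 0.0565, 0.7199, -0.0141)
v' = (-1.2450, -0.6350, 2.1000)
ω' = (-0.7767, -0.3211, 0.8971)

a = F/m = (-1.4500, 1.6500, 1.0000)
new position p' = (-2.9100, -0.0800, -2.7000)
new velocity v' = (-1.2450, -0.6350, 2.1000)
α = I⁻¹(τ − ω×Iω) = (-1.7667, 0.7889, -1.0293)
new body rate ω' = (-0.7767, -0.3211, 0.8971)
Hamilton product q⊗(0,ω) = (0.2828428, 1.1313712, 0.2828428, -0.2828428)
q' = normalize(q + ½dt·q⊗(0,ω)) = (-0.6917, 0.0565, 0.7199, -0.0141)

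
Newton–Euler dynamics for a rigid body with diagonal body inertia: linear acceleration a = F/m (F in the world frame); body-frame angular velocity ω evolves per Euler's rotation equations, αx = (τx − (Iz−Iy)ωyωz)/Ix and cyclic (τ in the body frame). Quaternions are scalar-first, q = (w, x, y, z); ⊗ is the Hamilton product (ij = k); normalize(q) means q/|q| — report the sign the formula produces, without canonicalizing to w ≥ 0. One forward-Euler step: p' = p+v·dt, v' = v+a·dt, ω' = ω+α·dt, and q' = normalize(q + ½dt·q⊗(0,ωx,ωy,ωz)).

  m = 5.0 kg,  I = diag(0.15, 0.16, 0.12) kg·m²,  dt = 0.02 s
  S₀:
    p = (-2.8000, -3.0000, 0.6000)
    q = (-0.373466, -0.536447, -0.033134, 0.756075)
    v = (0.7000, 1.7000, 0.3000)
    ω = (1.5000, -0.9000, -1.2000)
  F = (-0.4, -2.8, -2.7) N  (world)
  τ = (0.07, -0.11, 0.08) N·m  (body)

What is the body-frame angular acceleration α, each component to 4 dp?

gyro term ω×Iω = (-0.0432, -0.0540, -0.0135)
α = I⁻¹(τ − ω×Iω) = (0.7547, -0.3500, 0.7792)

α = (0.7547, -0.3500, 0.7792)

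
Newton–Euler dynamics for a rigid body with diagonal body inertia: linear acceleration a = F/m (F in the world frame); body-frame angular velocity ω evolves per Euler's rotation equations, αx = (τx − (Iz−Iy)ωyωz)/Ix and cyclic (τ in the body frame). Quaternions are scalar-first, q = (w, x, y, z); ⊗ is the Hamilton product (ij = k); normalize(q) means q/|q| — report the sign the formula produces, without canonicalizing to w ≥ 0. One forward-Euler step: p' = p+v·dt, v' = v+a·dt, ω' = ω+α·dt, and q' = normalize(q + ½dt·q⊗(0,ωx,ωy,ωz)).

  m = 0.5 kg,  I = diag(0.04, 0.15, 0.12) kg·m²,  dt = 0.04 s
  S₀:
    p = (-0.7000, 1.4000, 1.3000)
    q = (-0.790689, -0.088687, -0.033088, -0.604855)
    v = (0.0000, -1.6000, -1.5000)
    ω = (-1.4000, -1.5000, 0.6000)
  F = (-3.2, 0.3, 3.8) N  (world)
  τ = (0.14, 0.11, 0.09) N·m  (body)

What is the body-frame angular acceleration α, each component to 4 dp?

ω×(Iω) gyroscopic = (0.0270, 0.0672, 0.2310)
(τ − ω×Iω)/I = (2.8250, 0.2853, -1.1750)

α = (2.8250, 0.2853, -1.1750)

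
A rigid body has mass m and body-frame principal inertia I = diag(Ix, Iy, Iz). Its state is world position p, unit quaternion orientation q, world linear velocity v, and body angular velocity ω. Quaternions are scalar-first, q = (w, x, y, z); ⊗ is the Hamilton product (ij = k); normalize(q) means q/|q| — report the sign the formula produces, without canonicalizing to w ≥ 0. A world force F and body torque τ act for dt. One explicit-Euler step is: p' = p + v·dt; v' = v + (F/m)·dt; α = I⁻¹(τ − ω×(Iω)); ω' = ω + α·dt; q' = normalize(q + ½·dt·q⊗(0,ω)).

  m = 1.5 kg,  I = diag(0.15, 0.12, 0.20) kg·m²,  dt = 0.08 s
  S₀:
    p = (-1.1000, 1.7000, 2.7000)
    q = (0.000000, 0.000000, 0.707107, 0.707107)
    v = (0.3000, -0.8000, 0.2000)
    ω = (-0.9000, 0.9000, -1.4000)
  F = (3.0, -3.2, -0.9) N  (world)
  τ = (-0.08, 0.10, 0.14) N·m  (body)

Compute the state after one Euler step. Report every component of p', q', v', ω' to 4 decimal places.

gyro term ω×Iω = (-0.1008, -0.0630, 0.0243)
α = I⁻¹(τ − ω×Iω) = (0.1387, 1.3583, 0.5785)
ω' = ω + α·dt = (-0.8889, 1.0087, -1.3537)
2q̇ = q⊗(0,ω) = (0.3535535, -1.6263461, -0.6363963, 0.6363963)
q' = normalize(q + ½dt·q⊗(0,ω)) = (0.0141, -0.0649, 0.6797, 0.7305)
new position p' = (-1.0760, 1.6360, 2.7160)
v + (F/m)dt = (0.4600, -0.9707, 0.1520)

p' = (-1.0760, 1.6360, 2.7160)
q' = (0.0141, -0.0649, 0.6797, 0.7305)
v' = (0.4600, -0.9707, 0.1520)
ω' = (-0.8889, 1.0087, -1.3537)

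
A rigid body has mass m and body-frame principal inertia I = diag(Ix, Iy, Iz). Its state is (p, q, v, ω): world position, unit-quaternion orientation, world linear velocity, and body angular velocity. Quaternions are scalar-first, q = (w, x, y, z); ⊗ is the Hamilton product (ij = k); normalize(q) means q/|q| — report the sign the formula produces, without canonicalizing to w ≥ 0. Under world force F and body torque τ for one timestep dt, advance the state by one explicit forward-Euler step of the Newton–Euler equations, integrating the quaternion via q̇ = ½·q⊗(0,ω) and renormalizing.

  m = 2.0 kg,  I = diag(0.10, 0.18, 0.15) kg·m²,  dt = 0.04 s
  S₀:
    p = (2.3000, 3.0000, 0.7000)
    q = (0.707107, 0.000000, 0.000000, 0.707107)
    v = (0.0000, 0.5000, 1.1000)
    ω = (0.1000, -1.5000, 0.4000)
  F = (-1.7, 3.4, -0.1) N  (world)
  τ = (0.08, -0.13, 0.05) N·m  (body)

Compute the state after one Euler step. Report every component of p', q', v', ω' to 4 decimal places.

gyro term ω×Iω = (0.0180, -0.0020, -0.0120)
angular accel α = (0.6200, -0.7111, 0.4133)
ω + α·dt = (0.1248, -1.5284, 0.4165)
Hamilton product q⊗(0,ω) = (-0.2828428, 1.1313712, -0.9899498, 0.2828428)
updated quaternion q' = (0.7011, 0.0226, -0.0198, 0.7124)
a = F/m = (-0.8500, 1.7000, -0.0500)
new position p' = (2.3000, 3.0200, 0.7440)
v' = v + a·dt = (-0.0340, 0.5680, 1.0980)

p' = (2.3000, 3.0200, 0.7440)
q' = (0.7011, 0.0226, -0.0198, 0.7124)
v' = (-0.0340, 0.5680, 1.0980)
ω' = (0.1248, -1.5284, 0.4165)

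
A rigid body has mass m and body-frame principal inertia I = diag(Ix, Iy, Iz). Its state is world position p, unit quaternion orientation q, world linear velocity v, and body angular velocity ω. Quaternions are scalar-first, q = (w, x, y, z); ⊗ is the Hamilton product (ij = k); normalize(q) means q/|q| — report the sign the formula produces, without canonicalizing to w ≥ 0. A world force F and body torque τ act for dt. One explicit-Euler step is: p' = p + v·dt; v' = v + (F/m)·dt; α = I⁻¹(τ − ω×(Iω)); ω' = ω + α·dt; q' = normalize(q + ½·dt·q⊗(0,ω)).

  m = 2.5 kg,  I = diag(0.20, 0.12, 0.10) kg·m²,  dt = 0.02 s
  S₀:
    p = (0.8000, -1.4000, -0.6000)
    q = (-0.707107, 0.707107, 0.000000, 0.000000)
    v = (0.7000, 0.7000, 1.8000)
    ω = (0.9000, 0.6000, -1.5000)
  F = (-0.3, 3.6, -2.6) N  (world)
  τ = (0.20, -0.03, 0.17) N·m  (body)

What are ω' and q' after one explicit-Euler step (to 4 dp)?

ω' = (0.9182, 0.6175, -1.4574)
q' = (-0.7133, 0.7006, 0.0064, 0.0148)

precession coupling ω×(Iω) = (0.0180, -0.1350, -0.0432)
angular accel α = (0.9100, 0.8750, 2.1320)
new body rate ω' = (0.9182, 0.6175, -1.4574)
Hamilton product q⊗(0,ω) = (-0.6363963, -0.6363963, 0.6363963, 1.4849247)
updated quaternion q' = (-0.7133, 0.7006, 0.0064, 0.0148)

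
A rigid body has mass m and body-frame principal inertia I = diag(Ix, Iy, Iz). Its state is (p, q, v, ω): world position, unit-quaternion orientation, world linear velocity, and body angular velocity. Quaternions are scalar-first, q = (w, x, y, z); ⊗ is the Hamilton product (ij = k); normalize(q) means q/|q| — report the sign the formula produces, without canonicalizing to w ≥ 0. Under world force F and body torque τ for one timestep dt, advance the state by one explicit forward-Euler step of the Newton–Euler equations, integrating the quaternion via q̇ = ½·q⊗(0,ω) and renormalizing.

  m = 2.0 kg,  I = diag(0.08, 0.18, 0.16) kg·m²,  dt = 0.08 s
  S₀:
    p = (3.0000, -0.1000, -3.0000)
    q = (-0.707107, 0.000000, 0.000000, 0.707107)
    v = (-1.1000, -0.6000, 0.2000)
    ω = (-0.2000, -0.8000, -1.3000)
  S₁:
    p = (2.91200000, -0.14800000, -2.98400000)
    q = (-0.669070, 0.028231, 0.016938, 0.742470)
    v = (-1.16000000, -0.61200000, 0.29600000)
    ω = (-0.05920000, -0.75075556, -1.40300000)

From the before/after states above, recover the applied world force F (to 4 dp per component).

v₁ − v₀ = (-0.06000000, -0.01200000, 0.09600000)
applied force F = (-1.5000, -0.3000, 2.4000)

F = (-1.5000, -0.3000, 2.4000)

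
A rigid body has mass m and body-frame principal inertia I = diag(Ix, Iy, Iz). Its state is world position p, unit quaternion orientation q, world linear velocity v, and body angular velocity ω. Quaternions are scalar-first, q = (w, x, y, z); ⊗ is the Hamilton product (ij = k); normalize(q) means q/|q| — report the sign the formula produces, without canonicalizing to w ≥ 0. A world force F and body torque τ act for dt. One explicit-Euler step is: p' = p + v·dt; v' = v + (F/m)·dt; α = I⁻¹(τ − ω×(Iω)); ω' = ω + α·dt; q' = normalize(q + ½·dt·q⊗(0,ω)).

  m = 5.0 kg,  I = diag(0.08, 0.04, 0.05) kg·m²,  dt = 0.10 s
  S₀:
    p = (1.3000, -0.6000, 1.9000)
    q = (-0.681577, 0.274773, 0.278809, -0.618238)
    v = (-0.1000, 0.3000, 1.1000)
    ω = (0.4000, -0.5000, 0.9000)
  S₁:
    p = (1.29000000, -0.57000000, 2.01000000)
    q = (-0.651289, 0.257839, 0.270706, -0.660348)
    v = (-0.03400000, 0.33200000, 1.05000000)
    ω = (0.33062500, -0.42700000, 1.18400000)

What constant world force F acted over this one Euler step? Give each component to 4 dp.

v₁ − v₀ = (0.06600000, 0.03200000, -0.05000000)
applied force F = (3.3000, 1.6000, -2.5000)

F = (3.3000, 1.6000, -2.5000)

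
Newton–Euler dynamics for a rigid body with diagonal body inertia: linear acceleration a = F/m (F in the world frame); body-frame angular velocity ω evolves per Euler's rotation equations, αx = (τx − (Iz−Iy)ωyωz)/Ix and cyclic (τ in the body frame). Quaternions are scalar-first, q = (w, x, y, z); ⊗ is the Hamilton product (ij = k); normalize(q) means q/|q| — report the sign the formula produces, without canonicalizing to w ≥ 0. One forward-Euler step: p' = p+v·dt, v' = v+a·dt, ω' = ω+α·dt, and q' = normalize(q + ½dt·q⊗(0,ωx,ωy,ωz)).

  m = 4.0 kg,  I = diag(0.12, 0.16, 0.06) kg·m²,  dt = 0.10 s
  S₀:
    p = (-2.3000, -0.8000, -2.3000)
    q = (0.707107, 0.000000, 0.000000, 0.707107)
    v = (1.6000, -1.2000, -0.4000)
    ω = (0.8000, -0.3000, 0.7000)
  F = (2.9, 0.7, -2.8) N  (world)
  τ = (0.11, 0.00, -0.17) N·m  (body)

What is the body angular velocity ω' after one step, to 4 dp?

ω' = (0.8742, -0.3210, 0.4327)

angular accel α = (0.7417, -0.2100, -2.6733)
new body rate ω' = (0.8742, -0.3210, 0.4327)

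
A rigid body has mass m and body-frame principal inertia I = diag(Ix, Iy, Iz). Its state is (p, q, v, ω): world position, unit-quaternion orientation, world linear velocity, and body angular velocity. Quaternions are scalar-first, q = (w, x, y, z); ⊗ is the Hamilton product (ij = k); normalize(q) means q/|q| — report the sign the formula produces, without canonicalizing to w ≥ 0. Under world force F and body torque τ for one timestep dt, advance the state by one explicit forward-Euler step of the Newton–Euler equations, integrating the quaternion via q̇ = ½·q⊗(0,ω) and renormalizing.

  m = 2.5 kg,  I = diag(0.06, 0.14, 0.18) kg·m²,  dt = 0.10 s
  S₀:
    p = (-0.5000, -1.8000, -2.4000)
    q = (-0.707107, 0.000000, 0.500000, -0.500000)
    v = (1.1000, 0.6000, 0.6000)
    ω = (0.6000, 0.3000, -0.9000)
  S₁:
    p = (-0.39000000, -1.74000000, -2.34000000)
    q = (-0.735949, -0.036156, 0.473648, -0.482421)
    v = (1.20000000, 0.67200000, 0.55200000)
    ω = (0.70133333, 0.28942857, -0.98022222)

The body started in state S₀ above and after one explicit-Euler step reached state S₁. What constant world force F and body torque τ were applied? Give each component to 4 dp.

Δω = ω₁−ω₀ = (0.10133333, -0.01057143, -0.08022222)
precession coupling = (-0.0108, 0.0648, 0.0144)
I·α + gyro = (0.0500, 0.0500, -0.1300)
v₁ − v₀ = (0.10000000, 0.07200000, -0.04800000)
F = m·Δv/dt = (2.5000, 1.8000, -1.2000)

F = (2.5000, 1.8000, -1.2000)
τ = (0.0500, 0.0500, -0.1300)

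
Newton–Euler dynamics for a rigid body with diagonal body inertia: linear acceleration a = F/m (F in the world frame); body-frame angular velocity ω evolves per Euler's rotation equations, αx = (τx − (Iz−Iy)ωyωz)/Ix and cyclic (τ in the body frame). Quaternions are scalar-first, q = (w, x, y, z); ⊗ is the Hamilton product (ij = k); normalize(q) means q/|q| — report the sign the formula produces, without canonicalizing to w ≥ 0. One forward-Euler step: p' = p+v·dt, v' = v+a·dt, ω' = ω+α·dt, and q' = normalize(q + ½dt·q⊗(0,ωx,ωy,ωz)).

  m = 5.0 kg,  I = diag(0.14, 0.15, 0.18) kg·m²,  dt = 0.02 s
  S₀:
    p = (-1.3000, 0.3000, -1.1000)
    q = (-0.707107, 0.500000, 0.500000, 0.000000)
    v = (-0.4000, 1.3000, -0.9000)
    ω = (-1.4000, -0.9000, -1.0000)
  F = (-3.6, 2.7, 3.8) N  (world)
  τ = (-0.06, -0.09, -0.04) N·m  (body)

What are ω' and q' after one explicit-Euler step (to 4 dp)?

ω×(Iω) gyroscopic = (0.0270, -0.0560, 0.0126)
(τ − ω×Iω)/I = (-0.6214, -0.2267, -0.2922)
ω' = ω + α·dt = (-1.4124, -0.9045, -1.0058)
q⊗(0,ω) = (1.1500000, 0.4899498, 1.1363963, 0.9571070)
updated quaternion q' = (-0.6955, 0.5048, 0.5113, 0.0096)

ω' = (-1.4124, -0.9045, -1.0058)
q' = (-0.6955, 0.5048, 0.5113, 0.0096)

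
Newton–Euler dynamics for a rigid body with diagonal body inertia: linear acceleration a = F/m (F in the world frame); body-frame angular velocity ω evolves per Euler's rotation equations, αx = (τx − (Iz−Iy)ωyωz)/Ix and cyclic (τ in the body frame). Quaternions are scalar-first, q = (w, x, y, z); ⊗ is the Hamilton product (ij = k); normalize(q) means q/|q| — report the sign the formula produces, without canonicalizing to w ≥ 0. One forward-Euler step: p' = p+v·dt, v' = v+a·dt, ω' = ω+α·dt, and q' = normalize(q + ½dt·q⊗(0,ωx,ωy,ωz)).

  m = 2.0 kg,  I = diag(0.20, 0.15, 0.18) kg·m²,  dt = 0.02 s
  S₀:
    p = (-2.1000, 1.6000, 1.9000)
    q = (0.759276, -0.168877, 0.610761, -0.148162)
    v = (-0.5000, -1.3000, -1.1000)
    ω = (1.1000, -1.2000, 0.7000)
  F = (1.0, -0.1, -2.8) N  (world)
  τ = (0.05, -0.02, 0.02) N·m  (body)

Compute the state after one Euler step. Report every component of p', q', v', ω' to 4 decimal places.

(τ − ω×Iω)/I = (0.3760, -0.2360, -0.2556)
ω + α·dt = (1.1075, -1.2047, 0.6949)
Hamilton product q⊗(0,ω) = (1.0223913, 1.0849419, -0.9558955, 0.0623085)
q + ½dt·q⊗(0,ω), renormalized = (0.7694, -0.1580, 0.6011, -0.1475)
linear accel F/m = (0.5000, -0.0500, -1.4000)
new position p' = (-2.1100, 1.5740, 1.8780)
v' = v + a·dt = (-0.4900, -1.3010, -1.1280)

p' = (-2.1100, 1.5740, 1.8780)
q' = (0.7694, -0.1580, 0.6011, -0.1475)
v' = (-0.4900, -1.3010, -1.1280)
ω' = (1.1075, -1.2047, 0.6949)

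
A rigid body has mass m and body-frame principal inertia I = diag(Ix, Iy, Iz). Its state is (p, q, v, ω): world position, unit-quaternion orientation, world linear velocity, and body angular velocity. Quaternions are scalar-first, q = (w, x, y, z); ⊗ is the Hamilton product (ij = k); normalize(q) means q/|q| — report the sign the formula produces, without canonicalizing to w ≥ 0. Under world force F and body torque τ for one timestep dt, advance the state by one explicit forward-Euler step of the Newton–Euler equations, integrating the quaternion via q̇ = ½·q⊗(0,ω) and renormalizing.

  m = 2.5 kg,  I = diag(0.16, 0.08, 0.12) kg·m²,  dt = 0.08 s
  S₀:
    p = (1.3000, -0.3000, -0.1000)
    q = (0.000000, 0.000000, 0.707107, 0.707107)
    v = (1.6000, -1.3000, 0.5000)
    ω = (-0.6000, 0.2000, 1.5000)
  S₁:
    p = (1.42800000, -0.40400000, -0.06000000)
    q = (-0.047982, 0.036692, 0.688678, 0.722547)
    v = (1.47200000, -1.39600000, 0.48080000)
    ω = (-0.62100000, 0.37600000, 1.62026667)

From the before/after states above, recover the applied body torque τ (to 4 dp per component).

τ = (-0.0300, 0.1400, 0.1900)

ω₁ − ω₀ = (-0.02100000, 0.17600000, 0.12026667)
ω₀×(Iω₀) = (0.0120, -0.0360, 0.0096)
τ = I·(Δω/dt) + ω₀×(Iω₀) = (-0.0300, 0.1400, 0.1900)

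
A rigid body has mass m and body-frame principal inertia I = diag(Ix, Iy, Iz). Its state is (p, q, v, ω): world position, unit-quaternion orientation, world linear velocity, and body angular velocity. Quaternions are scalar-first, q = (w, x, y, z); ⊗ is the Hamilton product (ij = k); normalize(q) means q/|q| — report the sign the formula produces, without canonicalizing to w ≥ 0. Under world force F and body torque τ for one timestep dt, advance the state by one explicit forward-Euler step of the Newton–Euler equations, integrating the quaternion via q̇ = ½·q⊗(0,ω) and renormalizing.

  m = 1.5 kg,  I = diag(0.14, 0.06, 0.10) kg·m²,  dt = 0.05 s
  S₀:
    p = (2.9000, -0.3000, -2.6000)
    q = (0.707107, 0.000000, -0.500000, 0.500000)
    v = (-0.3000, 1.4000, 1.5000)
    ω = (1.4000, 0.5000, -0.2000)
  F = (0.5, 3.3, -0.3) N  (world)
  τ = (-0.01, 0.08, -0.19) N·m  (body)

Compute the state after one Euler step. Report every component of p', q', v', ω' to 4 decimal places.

gyro term ω×Iω = (-0.0040, -0.0112, -0.0560)
(τ − ω×Iω)/I = (-0.0429, 1.5200, -1.3400)
ω + α·dt = (1.3979, 0.5760, -0.2670)
Hamilton product q⊗(0,ω) = (0.3500000, 0.8399498, 1.0535535, 0.5585786)
q' = normalize(q + ½dt·q⊗(0,ω)) = (0.7154, 0.0210, -0.4733, 0.5136)
a = F/m = (0.3333, 2.2000, -0.2000)
p + v·dt = (2.8850, -0.2300, -2.5250)
v + (F/m)dt = (-0.2833, 1.5100, 1.4900)

p' = (2.8850, -0.2300, -2.5250)
q' = (0.7154, 0.0210, -0.4733, 0.5136)
v' = (-0.2833, 1.5100, 1.4900)
ω' = (1.3979, 0.5760, -0.2670)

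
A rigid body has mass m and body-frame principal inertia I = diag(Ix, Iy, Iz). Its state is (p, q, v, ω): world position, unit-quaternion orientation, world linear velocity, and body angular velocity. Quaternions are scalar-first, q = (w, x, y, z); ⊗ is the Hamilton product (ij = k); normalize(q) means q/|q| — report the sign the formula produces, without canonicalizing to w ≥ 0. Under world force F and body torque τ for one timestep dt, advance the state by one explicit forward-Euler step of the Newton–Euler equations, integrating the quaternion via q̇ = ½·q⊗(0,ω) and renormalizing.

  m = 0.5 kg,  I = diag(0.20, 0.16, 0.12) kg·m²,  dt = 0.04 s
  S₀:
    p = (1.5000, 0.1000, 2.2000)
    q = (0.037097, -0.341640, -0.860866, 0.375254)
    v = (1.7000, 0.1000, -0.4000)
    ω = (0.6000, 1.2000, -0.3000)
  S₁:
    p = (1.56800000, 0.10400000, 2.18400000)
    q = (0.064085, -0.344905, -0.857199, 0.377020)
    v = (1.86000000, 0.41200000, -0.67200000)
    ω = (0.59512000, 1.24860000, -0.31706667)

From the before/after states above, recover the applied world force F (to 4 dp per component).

v₁ − v₀ = (0.16000000, 0.31200000, -0.27200000)
m·(v₁−v₀)/dt = (2.0000, 3.9000, -3.4000)

F = (2.0000, 3.9000, -3.4000)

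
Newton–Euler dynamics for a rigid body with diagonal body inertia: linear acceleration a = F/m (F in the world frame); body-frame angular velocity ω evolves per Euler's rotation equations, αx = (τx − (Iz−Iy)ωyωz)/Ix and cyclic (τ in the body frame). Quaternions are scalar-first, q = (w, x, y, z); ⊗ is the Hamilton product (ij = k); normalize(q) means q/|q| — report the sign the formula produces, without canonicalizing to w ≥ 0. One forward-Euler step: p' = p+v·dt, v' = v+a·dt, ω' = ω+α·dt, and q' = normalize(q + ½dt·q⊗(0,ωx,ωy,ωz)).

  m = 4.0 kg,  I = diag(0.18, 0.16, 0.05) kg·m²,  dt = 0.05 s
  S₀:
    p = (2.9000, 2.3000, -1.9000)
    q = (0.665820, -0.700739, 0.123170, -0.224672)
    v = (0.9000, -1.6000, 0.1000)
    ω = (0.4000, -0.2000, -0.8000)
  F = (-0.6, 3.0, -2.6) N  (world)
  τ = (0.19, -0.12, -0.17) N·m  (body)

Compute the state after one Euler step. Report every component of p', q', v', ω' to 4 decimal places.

p + v·dt = (2.9450, 2.2200, -1.8950)
v + (F/m)dt = (0.8925, -1.5625, 0.0675)
gyro term ω×Iω = (-0.0176, -0.0416, 0.0016)
angular accel α = (1.1533, -0.4900, -3.4320)
ω + α·dt = (0.4577, -0.2245, -0.9716)
2q̇ = q⊗(0,ω) = (0.1251920, 0.1228576, -0.7836240, -0.4417762)
q + ½dt·q⊗(0,ω), renormalized = (0.6688, -0.6975, 0.1036, -0.2357)

p' = (2.9450, 2.2200, -1.8950)
q' = (0.6688, -0.6975, 0.1036, -0.2357)
v' = (0.8925, -1.5625, 0.0675)
ω' = (0.4577, -0.2245, -0.9716)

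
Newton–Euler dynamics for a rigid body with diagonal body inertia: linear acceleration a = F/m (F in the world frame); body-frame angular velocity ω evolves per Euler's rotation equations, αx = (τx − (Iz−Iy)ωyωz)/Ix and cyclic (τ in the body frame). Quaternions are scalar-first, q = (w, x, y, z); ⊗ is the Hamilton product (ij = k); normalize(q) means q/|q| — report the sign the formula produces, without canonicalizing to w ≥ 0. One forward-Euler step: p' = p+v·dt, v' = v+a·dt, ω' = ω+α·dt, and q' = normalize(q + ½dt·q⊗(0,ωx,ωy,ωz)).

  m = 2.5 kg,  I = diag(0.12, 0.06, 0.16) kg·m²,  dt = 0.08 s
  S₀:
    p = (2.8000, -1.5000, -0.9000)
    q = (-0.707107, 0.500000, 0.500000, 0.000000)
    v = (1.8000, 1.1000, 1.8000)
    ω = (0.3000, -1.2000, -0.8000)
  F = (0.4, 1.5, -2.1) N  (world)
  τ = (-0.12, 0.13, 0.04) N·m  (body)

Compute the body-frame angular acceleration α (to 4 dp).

ω×(Iω) gyroscopic = (0.0960, 0.0096, 0.0216)
(τ − ω×Iω)/I = (-1.8000, 2.0067, 0.1150)

α = (-1.8000, 2.0067, 0.1150)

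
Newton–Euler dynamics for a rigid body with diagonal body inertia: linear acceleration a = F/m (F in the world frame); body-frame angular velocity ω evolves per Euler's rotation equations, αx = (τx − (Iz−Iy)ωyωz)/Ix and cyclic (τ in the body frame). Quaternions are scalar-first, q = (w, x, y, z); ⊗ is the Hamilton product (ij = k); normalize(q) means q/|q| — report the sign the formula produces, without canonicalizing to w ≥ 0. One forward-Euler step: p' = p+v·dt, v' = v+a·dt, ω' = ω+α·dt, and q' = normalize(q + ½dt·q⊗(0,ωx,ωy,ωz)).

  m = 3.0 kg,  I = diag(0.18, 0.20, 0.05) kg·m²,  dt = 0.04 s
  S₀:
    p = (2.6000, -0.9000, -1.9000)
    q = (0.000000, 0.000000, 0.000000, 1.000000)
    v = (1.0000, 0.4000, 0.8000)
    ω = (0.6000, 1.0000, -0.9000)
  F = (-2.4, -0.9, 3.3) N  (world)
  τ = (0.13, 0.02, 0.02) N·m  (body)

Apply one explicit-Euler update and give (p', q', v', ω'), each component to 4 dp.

ω×(Iω) gyroscopic = (0.1350, -0.0702, 0.0120)
α = I⁻¹(τ − ω×Iω) = (-0.0278, 0.4510, 0.1600)
ω + α·dt = (0.5989, 1.0180, -0.8936)
Hamilton product q⊗(0,ω) = (0.9000000, -1.0000000, 0.6000000, 0.0000000)
updated quaternion q' = (0.0180, -0.0200, 0.0120, 0.9996)
p + v·dt = (2.6400, -0.8840, -1.8680)
new velocity v' = (0.9680, 0.3880, 0.8440)

p' = (2.6400, -0.8840, -1.8680)
q' = (0.0180, -0.0200, 0.0120, 0.9996)
v' = (0.9680, 0.3880, 0.8440)
ω' = (0.5989, 1.0180, -0.8936)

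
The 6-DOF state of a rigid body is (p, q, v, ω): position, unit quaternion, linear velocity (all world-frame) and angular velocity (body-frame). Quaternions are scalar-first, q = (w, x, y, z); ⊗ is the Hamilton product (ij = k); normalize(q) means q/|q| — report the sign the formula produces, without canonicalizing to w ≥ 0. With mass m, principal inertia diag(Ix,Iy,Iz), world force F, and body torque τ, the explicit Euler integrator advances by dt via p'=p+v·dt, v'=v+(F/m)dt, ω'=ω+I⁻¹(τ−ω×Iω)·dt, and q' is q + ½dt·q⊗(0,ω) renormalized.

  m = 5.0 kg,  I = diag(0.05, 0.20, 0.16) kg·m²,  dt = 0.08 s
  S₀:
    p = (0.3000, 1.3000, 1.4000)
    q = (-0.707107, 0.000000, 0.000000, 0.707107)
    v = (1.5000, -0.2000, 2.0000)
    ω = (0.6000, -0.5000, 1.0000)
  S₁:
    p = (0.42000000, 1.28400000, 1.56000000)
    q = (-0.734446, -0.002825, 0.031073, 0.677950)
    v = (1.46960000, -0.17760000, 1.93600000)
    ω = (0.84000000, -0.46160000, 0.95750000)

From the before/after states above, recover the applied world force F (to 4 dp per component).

velocity change Δv = (-0.03040000, 0.02240000, -0.06400000)
applied force F = (-1.9000, 1.4000, -4.0000)

F = (-1.9000, 1.4000, -4.0000)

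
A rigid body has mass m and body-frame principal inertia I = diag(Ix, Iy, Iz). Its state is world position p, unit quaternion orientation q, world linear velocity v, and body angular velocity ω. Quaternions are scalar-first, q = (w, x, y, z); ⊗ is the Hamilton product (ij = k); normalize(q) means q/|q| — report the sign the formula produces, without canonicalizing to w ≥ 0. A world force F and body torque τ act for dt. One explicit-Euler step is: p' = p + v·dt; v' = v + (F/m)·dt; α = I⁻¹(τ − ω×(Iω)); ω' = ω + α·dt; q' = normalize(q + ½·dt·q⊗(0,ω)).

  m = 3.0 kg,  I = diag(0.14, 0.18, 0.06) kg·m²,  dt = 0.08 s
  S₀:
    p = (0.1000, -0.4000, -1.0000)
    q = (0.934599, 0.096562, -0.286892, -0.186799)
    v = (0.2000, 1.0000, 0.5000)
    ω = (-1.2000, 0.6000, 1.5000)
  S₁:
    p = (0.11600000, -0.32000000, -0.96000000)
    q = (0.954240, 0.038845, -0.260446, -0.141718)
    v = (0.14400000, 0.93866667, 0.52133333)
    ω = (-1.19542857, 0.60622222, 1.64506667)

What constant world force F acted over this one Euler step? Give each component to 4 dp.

Δv = v₁−v₀ = (-0.05600000, -0.06133333, 0.02133333)
F = m·Δv/dt = (-2.1000, -2.3000, 0.8000)

F = (-2.1000, -2.3000, 0.8000)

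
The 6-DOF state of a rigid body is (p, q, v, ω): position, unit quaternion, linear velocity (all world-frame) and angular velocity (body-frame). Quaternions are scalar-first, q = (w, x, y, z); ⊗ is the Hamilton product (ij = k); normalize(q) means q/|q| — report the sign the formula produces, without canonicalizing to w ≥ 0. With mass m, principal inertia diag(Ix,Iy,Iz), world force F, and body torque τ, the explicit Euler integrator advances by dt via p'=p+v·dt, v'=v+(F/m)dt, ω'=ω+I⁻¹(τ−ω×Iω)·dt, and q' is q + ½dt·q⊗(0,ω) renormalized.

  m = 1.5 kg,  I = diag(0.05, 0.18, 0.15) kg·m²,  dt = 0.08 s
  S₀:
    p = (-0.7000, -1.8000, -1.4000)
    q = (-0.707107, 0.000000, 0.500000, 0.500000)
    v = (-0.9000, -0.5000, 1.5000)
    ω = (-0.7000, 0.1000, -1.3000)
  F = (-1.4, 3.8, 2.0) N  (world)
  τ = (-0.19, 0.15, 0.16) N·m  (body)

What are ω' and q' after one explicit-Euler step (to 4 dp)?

ω' = (-1.0102, 0.2071, -1.2098)
q' = (-0.6819, -0.0082, 0.4823, 0.5498)

gyro term ω×Iω = (0.0039, -0.0910, -0.0091)
angular accel α = (-3.8780, 1.3389, 1.1273)
new body rate ω' = (-1.0102, 0.2071, -1.2098)
Hamilton product q⊗(0,ω) = (0.6000000, -0.2050251, -0.4207107, 1.2692391)
q' = normalize(q + ½dt·q⊗(0,ω)) = (-0.6819, -0.0082, 0.4823, 0.5498)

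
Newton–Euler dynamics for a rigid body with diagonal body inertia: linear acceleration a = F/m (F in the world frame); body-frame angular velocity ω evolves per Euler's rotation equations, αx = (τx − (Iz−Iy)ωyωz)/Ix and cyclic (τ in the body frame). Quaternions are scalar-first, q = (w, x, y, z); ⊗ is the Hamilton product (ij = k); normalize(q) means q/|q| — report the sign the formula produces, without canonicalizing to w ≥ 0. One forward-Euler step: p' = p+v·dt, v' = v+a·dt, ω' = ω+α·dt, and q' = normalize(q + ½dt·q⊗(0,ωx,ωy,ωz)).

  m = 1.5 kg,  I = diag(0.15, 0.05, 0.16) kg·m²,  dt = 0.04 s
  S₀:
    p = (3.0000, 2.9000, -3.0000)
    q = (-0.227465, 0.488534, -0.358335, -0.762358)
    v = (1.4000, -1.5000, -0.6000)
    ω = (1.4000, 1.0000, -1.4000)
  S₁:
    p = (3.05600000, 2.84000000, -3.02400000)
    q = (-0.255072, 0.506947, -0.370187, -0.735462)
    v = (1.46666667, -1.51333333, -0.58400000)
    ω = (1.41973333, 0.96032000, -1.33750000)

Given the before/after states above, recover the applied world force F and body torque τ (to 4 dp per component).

F = (2.5000, -0.5000, 0.6000)
τ = (-0.0800, -0.0300, 0.1100)

v₁ − v₀ = (0.06666667, -0.01333333, 0.01600000)
F = m·Δv/dt = (2.5000, -0.5000, 0.6000)
rate change Δω = (0.01973333, -0.03968000, 0.06250000)
gyro term ω₀×Iω₀ = (-0.1540, 0.0196, -0.1400)
applied torque τ = (-0.0800, -0.0300, 0.1100)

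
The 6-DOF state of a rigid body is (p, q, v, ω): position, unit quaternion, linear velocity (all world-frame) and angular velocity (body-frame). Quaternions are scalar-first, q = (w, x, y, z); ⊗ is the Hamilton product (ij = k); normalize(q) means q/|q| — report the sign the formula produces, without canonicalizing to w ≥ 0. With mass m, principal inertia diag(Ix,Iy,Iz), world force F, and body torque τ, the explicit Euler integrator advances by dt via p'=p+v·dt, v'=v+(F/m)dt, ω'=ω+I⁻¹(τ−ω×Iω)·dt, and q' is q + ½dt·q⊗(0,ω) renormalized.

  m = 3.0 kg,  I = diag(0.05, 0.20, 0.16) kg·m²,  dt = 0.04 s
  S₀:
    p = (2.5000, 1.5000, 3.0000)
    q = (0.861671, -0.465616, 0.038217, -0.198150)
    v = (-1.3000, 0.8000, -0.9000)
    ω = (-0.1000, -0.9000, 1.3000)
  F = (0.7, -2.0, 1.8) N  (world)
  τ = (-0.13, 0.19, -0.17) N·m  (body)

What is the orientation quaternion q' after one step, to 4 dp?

q' = (0.8661, -0.4697, 0.0352, -0.1672)

2q̇ = q⊗(0,ω) = (0.2454287, -0.2148200, -0.1503881, 1.5430484)
q + ½dt·q⊗(0,ω), renormalized = (0.8661, -0.4697, 0.0352, -0.1672)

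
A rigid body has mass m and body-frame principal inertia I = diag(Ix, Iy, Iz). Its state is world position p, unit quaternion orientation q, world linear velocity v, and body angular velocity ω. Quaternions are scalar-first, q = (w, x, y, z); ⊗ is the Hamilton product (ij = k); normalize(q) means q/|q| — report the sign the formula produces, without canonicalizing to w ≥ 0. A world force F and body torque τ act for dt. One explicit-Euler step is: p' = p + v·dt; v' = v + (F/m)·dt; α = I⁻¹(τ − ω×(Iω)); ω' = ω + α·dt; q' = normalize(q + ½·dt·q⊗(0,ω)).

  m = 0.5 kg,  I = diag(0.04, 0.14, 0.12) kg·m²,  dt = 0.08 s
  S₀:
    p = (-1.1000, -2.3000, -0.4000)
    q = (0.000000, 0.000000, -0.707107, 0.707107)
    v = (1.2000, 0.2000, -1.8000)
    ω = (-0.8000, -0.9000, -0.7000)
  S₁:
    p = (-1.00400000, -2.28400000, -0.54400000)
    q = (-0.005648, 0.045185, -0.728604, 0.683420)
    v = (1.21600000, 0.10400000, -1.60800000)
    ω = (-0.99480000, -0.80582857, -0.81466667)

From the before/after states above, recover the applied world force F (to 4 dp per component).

F = (0.1000, -0.6000, 1.2000)

velocity change Δv = (0.01600000, -0.09600000, 0.19200000)
m·(v₁−v₀)/dt = (0.1000, -0.6000, 1.2000)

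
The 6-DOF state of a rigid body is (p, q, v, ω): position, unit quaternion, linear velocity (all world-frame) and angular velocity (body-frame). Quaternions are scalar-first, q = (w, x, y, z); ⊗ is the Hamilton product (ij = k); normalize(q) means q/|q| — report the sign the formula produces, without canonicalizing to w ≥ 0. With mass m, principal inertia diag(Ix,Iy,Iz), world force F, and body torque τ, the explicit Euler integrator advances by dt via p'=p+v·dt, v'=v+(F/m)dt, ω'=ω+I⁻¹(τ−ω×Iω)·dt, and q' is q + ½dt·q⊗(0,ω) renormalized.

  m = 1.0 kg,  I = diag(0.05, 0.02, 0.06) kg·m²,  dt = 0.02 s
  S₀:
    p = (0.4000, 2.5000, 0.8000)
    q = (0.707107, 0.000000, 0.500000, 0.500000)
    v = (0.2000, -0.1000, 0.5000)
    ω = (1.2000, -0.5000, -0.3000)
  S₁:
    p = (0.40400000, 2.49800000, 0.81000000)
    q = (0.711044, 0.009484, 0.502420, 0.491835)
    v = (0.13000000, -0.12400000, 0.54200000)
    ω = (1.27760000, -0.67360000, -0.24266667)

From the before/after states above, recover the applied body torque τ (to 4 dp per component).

τ = (0.2000, -0.1700, 0.1900)

ω₁ − ω₀ = (0.07760000, -0.17360000, 0.05733333)
gyro term ω₀×Iω₀ = (0.0060, 0.0036, 0.0180)
τ = I·(Δω/dt) + ω₀×(Iω₀) = (0.2000, -0.1700, 0.1900)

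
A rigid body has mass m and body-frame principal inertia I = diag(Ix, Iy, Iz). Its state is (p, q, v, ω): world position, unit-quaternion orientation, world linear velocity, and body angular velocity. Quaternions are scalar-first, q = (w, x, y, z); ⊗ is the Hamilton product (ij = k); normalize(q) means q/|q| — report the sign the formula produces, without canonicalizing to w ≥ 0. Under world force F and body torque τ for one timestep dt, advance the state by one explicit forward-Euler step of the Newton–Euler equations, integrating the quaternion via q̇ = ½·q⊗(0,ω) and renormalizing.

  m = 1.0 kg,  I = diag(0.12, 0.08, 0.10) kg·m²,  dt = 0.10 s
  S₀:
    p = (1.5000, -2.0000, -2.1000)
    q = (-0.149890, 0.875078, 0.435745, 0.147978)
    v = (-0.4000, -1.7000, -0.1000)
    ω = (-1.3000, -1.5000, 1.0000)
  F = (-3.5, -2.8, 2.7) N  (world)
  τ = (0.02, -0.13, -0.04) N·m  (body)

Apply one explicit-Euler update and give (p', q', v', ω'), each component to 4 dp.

p' = (1.4600, -2.1700, -2.1100)
q' = (-0.0673, 0.9121, 0.3912, 0.1025)
v' = (-0.7500, -1.9800, 0.1700)
ω' = (-1.2583, -1.6300, 1.0380)

a = F/m = (-3.5000, -2.8000, 2.7000)
p + v·dt = (1.4600, -2.1700, -2.1100)
v' = v + a·dt = (-0.7500, -1.9800, 0.1700)
gyro term ω×Iω = (-0.0300, -0.0260, -0.0780)
angular accel α = (0.4167, -1.3000, 0.3800)
ω + α·dt = (-1.2583, -1.6300, 1.0380)
2q̇ = q⊗(0,ω) = (1.6432409, 0.8525690, -0.8426144, -0.8960385)
q' = normalize(q + ½dt·q⊗(0,ω)) = (-0.0673, 0.9121, 0.3912, 0.1025)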